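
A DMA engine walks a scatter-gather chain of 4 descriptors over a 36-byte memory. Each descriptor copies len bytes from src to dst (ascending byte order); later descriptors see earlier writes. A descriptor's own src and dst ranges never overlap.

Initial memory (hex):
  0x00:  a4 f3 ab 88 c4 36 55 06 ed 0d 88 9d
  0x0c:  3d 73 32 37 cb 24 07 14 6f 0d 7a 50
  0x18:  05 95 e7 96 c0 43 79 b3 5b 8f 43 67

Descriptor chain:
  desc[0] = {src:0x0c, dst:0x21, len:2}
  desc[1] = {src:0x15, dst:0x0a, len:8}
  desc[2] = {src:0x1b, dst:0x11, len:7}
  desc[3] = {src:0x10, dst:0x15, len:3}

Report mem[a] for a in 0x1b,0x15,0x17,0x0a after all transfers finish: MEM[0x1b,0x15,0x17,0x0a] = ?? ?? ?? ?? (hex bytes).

MEM[0x1b,0x15,0x17,0x0a] = 96 96 c0 0d

  after D0: wrote 2B at 0x21 = 3d73
  after D1: wrote 8B at 0x0a = 0d7a500595e796c0
  after D2: wrote 7B at 0x11 = 96c04379b35b3d
  after D3: wrote 3B at 0x15 = 9696c0
query mem[0x1b]=0x96, mem[0x15]=0x96, mem[0x17]=0xc0, mem[0x0a]=0x0d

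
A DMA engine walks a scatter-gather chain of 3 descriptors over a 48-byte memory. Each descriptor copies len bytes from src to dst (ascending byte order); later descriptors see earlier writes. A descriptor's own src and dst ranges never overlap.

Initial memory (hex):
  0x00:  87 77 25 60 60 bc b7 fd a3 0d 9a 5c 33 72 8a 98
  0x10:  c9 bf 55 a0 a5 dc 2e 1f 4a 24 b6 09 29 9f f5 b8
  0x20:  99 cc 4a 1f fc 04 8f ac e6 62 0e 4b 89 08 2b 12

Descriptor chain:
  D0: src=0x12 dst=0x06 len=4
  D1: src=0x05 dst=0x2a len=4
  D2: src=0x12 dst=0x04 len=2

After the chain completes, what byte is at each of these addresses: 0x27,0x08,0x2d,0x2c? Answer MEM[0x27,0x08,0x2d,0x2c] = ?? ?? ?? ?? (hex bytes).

#0 dst[0x06+4] := {0x55,0xa0,0xa5,0xdc}
#1 dst[0x2a+4] := {0xbc,0x55,0xa0,0xa5}
#2 dst[0x04+2] := {0x55,0xa0}
query mem[0x27]=0xac, mem[0x08]=0xa5, mem[0x2d]=0xa5, mem[0x2c]=0xa0

MEM[0x27,0x08,0x2d,0x2c] = ac a5 a5 a0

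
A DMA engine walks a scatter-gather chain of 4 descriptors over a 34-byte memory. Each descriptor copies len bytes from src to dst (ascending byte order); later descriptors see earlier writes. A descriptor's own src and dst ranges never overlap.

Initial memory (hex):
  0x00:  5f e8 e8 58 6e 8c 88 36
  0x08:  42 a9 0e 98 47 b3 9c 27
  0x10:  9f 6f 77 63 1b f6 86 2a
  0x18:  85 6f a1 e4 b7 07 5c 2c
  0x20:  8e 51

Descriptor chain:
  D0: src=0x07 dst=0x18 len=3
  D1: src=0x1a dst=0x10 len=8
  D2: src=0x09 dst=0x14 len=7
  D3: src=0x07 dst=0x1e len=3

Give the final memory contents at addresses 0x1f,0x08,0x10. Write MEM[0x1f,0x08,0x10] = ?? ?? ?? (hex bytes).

MEM[0x1f,0x08,0x10] = 42 42 a9

  after D0: wrote 3B at 0x18 = 3642a9
  after D1: wrote 8B at 0x10 = a9e4b7075c2c8e51
  after D2: wrote 7B at 0x14 = a90e9847b39c27
  after D3: wrote 3B at 0x1e = 3642a9
query mem[0x1f]=0x42, mem[0x08]=0x42, mem[0x10]=0xa9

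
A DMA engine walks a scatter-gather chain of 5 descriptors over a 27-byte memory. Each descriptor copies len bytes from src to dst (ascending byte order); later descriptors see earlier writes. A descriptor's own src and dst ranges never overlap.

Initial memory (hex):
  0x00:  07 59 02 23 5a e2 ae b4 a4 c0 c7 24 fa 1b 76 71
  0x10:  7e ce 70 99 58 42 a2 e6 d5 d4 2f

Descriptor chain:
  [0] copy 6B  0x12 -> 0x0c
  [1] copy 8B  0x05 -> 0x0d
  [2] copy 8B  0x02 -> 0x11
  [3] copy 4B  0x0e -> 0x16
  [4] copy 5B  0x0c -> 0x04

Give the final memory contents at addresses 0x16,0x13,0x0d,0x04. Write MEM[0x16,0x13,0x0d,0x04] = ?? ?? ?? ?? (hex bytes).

  after D0: wrote 6B at 0x0c = 70995842a2e6
  after D1: wrote 8B at 0x0d = e2aeb4a4c0c72470
  after D2: wrote 8B at 0x11 = 02235ae2aeb4a4c0
  after D3: wrote 4B at 0x16 = aeb4a402
  after D4: wrote 5B at 0x04 = 70e2aeb4a4
query mem[0x16]=0xae, mem[0x13]=0x5a, mem[0x0d]=0xe2, mem[0x04]=0x70

MEM[0x16,0x13,0x0d,0x04] = ae 5a e2 70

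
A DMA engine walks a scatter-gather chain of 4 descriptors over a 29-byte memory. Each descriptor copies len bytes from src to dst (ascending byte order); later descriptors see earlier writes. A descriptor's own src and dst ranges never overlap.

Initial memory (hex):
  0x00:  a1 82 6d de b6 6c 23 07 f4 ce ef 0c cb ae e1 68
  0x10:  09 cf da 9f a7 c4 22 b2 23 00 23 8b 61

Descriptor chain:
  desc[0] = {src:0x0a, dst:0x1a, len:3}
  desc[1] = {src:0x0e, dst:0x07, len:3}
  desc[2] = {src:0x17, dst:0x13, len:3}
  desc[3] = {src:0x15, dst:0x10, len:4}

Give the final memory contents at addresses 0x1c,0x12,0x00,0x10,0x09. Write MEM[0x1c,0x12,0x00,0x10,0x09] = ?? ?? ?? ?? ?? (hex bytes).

#0 dst[0x1a+3] := {0xef,0x0c,0xcb}
#1 dst[0x07+3] := {0xe1,0x68,0x09}
#2 dst[0x13+3] := {0xb2,0x23,0x00}
#3 dst[0x10+4] := {0x00,0x22,0xb2,0x23}
query mem[0x1c]=0xcb, mem[0x12]=0xb2, mem[0x00]=0xa1, mem[0x10]=0x00, mem[0x09]=0x09

MEM[0x1c,0x12,0x00,0x10,0x09] = cb b2 a1 00 09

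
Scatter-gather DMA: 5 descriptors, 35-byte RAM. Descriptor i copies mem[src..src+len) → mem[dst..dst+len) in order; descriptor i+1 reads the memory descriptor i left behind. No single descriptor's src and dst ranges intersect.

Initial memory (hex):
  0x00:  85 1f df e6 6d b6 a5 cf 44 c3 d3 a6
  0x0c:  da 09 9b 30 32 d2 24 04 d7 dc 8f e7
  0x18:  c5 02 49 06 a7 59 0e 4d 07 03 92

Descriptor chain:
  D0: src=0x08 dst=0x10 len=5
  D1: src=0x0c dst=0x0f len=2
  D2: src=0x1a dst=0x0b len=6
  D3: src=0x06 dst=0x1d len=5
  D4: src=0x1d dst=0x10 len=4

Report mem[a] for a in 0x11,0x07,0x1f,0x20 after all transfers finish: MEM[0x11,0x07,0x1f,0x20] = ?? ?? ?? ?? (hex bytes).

D0: mem[0x10..0x14] <- [44 c3 d3 a6 da]
D1: mem[0x0f..0x10] <- [da 09]
D2: mem[0x0b..0x10] <- [49 06 a7 59 0e 4d]
D3: mem[0x1d..0x21] <- [a5 cf 44 c3 d3]
D4: mem[0x10..0x13] <- [a5 cf 44 c3]
query mem[0x11]=0xcf, mem[0x07]=0xcf, mem[0x1f]=0x44, mem[0x20]=0xc3

MEM[0x11,0x07,0x1f,0x20] = cf cf 44 c3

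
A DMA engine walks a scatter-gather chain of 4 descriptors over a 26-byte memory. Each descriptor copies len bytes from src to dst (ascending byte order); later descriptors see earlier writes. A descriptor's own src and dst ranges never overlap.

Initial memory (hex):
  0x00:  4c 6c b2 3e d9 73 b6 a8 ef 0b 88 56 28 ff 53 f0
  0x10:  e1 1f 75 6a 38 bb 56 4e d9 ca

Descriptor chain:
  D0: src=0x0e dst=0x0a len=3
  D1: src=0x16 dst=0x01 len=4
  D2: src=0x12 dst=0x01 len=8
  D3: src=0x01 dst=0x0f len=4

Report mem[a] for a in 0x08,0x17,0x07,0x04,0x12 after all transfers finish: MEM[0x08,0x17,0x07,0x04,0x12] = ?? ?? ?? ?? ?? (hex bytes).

D0: mem[0x0a..0x0c] <- [53 f0 e1]
D1: mem[0x01..0x04] <- [56 4e d9 ca]
D2: mem[0x01..0x08] <- [75 6a 38 bb 56 4e d9 ca]
D3: mem[0x0f..0x12] <- [75 6a 38 bb]
query mem[0x08]=0xca, mem[0x17]=0x4e, mem[0x07]=0xd9, mem[0x04]=0xbb, mem[0x12]=0xbb

MEM[0x08,0x17,0x07,0x04,0x12] = ca 4e d9 bb bb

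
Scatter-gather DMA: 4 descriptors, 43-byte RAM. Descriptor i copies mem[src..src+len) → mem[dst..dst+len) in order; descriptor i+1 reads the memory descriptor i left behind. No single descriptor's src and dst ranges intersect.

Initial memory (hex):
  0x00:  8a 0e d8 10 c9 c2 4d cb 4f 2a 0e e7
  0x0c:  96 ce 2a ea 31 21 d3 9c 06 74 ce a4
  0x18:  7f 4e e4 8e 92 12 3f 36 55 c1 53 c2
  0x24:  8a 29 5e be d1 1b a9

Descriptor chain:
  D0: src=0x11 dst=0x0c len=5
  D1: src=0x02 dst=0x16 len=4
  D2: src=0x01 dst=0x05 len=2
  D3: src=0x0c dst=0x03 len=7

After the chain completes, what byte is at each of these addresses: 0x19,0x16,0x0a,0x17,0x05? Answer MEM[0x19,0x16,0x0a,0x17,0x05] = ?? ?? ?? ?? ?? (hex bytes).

MEM[0x19,0x16,0x0a,0x17,0x05] = c2 d8 0e 10 9c

D0: mem[0x0c..0x10] <- [21 d3 9c 06 74]
D1: mem[0x16..0x19] <- [d8 10 c9 c2]
D2: mem[0x05..0x06] <- [0e d8]
D3: mem[0x03..0x09] <- [21 d3 9c 06 74 21 d3]
query mem[0x19]=0xc2, mem[0x16]=0xd8, mem[0x0a]=0x0e, mem[0x17]=0x10, mem[0x05]=0x9c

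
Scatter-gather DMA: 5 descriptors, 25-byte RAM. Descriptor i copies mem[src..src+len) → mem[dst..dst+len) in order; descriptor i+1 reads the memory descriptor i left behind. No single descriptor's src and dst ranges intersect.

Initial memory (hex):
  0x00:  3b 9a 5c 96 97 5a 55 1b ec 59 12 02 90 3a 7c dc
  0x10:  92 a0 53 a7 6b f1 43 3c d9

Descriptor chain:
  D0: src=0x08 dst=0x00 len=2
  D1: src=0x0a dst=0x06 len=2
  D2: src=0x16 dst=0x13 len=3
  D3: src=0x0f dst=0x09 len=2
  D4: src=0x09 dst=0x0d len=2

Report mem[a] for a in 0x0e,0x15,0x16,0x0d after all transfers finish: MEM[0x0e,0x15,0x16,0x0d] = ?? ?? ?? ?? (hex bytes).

MEM[0x0e,0x15,0x16,0x0d] = 92 d9 43 dc

  after D0: wrote 2B at 0x00 = ec59
  after D1: wrote 2B at 0x06 = 1202
  after D2: wrote 3B at 0x13 = 433cd9
  after D3: wrote 2B at 0x09 = dc92
  after D4: wrote 2B at 0x0d = dc92
query mem[0x0e]=0x92, mem[0x15]=0xd9, mem[0x16]=0x43, mem[0x0d]=0xdc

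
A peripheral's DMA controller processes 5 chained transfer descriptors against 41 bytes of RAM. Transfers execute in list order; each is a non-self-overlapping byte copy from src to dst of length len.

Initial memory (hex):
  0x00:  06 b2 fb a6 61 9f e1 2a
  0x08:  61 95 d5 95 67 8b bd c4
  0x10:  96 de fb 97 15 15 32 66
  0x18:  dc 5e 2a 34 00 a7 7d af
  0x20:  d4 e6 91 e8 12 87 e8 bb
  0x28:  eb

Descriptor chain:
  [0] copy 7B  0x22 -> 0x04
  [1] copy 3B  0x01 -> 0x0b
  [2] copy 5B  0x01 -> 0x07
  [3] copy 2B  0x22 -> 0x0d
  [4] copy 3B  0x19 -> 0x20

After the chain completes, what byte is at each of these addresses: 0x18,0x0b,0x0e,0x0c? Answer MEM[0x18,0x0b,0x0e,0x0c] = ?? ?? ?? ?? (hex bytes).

  after D0: wrote 7B at 0x04 = 91e81287e8bbeb
  after D1: wrote 3B at 0x0b = b2fba6
  after D2: wrote 5B at 0x07 = b2fba691e8
  after D3: wrote 2B at 0x0d = 91e8
  after D4: wrote 3B at 0x20 = 5e2a34
query mem[0x18]=0xdc, mem[0x0b]=0xe8, mem[0x0e]=0xe8, mem[0x0c]=0xfb

MEM[0x18,0x0b,0x0e,0x0c] = dc e8 e8 fb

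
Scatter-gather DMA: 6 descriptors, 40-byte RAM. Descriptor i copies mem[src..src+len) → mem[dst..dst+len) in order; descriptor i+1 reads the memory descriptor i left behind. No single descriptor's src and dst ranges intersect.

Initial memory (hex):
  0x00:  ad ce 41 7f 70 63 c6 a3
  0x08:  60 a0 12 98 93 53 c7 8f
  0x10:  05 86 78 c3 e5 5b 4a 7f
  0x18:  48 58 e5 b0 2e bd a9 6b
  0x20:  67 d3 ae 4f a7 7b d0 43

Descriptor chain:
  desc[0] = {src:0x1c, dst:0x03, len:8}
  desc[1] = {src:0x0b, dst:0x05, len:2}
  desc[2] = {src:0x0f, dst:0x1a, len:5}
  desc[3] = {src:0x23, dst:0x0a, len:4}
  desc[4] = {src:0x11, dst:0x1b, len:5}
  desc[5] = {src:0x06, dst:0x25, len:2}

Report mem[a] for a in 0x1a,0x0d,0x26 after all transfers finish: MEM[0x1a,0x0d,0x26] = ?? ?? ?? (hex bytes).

  after D0: wrote 8B at 0x03 = 2ebda96b67d3ae4f
  after D1: wrote 2B at 0x05 = 9893
  after D2: wrote 5B at 0x1a = 8f058678c3
  after D3: wrote 4B at 0x0a = 4fa77bd0
  after D4: wrote 5B at 0x1b = 8678c3e55b
  after D5: wrote 2B at 0x25 = 9367
query mem[0x1a]=0x8f, mem[0x0d]=0xd0, mem[0x26]=0x67

MEM[0x1a,0x0d,0x26] = 8f d0 67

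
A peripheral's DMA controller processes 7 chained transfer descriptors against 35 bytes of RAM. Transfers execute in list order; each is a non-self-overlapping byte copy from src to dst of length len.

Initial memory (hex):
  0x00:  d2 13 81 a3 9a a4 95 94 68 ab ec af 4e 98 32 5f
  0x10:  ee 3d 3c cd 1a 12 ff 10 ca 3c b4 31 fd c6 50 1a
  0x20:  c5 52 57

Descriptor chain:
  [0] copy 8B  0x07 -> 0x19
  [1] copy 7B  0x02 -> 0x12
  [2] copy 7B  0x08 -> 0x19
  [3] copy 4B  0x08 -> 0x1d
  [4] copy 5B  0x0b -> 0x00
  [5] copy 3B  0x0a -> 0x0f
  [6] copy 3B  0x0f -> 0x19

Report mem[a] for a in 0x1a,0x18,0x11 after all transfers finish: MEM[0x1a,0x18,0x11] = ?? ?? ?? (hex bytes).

D0: mem[0x19..0x20] <- [94 68 ab ec af 4e 98 32]
D1: mem[0x12..0x18] <- [81 a3 9a a4 95 94 68]
D2: mem[0x19..0x1f] <- [68 ab ec af 4e 98 32]
D3: mem[0x1d..0x20] <- [68 ab ec af]
D4: mem[0x00..0x04] <- [af 4e 98 32 5f]
D5: mem[0x0f..0x11] <- [ec af 4e]
D6: mem[0x19..0x1b] <- [ec af 4e]
query mem[0x1a]=0xaf, mem[0x18]=0x68, mem[0x11]=0x4e

MEM[0x1a,0x18,0x11] = af 68 4e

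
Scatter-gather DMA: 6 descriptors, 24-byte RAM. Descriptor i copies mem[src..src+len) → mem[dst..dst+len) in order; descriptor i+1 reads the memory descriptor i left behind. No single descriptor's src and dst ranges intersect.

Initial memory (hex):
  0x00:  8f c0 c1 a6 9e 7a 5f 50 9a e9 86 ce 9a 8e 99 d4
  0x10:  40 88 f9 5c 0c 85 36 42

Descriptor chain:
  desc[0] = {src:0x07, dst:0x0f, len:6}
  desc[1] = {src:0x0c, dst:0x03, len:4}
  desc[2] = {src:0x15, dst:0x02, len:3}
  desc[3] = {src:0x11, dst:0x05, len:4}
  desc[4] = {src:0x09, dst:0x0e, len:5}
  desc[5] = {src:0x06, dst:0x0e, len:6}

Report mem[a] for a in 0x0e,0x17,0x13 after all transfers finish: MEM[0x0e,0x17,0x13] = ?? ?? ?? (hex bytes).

[0] 0x07->0x0f len=6 : 50 9a e9 86 ce 9a
[1] 0x0c->0x03 len=4 : 9a 8e 99 50
[2] 0x15->0x02 len=3 : 85 36 42
[3] 0x11->0x05 len=4 : e9 86 ce 9a
[4] 0x09->0x0e len=5 : e9 86 ce 9a 8e
[5] 0x06->0x0e len=6 : 86 ce 9a e9 86 ce
query mem[0x0e]=0x86, mem[0x17]=0x42, mem[0x13]=0xce

MEM[0x0e,0x17,0x13] = 86 42 ce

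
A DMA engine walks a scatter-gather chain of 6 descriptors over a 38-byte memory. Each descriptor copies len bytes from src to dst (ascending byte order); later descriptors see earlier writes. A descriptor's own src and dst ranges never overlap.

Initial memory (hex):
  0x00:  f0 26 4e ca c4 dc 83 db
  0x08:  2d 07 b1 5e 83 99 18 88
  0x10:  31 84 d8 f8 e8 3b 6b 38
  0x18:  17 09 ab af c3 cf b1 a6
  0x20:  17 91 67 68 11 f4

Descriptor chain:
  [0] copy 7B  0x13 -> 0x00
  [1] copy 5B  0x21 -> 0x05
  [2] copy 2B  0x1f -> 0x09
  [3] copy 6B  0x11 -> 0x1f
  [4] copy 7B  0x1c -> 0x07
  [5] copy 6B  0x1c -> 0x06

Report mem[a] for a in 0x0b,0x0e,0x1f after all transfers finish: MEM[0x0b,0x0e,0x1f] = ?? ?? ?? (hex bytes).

MEM[0x0b,0x0e,0x1f] = f8 18 84

D0: mem[0x00..0x06] <- [f8 e8 3b 6b 38 17 09]
D1: mem[0x05..0x09] <- [91 67 68 11 f4]
D2: mem[0x09..0x0a] <- [a6 17]
D3: mem[0x1f..0x24] <- [84 d8 f8 e8 3b 6b]
D4: mem[0x07..0x0d] <- [c3 cf b1 84 d8 f8 e8]
D5: mem[0x06..0x0b] <- [c3 cf b1 84 d8 f8]
query mem[0x0b]=0xf8, mem[0x0e]=0x18, mem[0x1f]=0x84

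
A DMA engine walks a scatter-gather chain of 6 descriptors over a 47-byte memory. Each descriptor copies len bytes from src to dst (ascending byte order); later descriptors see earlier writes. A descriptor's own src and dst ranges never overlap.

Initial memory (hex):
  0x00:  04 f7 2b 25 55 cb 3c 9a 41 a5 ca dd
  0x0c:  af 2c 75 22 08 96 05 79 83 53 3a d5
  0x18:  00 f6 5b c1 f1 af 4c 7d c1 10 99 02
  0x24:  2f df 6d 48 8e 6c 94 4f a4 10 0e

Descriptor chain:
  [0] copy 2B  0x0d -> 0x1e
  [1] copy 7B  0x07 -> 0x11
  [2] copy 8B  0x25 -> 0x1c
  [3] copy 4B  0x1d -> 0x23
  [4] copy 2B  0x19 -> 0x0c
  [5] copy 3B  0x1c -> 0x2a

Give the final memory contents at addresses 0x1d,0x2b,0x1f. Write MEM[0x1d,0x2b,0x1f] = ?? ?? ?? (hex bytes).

MEM[0x1d,0x2b,0x1f] = 6d 6d 8e

[0] 0x0d->0x1e len=2 : 2c 75
[1] 0x07->0x11 len=7 : 9a 41 a5 ca dd af 2c
[2] 0x25->0x1c len=8 : df 6d 48 8e 6c 94 4f a4
[3] 0x1d->0x23 len=4 : 6d 48 8e 6c
[4] 0x19->0x0c len=2 : f6 5b
[5] 0x1c->0x2a len=3 : df 6d 48
query mem[0x1d]=0x6d, mem[0x2b]=0x6d, mem[0x1f]=0x8e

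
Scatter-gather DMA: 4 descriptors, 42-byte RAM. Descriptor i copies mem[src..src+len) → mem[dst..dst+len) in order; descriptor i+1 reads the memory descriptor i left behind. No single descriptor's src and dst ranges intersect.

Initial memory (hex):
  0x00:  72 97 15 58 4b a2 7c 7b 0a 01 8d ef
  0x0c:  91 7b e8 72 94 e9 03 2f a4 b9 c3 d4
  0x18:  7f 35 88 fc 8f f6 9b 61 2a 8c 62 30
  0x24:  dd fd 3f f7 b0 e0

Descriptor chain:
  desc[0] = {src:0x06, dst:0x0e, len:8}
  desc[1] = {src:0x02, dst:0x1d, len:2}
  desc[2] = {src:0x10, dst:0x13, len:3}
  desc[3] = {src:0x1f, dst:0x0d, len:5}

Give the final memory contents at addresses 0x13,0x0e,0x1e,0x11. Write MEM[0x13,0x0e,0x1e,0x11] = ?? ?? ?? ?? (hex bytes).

#0 dst[0x0e+8] := {0x7c,0x7b,0x0a,0x01,0x8d,0xef,0x91,0x7b}
#1 dst[0x1d+2] := {0x15,0x58}
#2 dst[0x13+3] := {0x0a,0x01,0x8d}
#3 dst[0x0d+5] := {0x61,0x2a,0x8c,0x62,0x30}
query mem[0x13]=0x0a, mem[0x0e]=0x2a, mem[0x1e]=0x58, mem[0x11]=0x30

MEM[0x13,0x0e,0x1e,0x11] = 0a 2a 58 30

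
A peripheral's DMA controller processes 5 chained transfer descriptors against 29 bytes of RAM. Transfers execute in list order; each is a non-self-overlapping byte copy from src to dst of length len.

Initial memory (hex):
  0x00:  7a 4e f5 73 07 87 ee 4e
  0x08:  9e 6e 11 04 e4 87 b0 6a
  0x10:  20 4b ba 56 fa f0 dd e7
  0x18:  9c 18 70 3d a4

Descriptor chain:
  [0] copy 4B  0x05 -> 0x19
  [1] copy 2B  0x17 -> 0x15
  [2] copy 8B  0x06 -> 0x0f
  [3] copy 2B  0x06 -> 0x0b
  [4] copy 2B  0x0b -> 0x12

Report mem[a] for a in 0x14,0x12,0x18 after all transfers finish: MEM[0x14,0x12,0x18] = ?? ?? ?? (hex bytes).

MEM[0x14,0x12,0x18] = 04 ee 9c

  after D0: wrote 4B at 0x19 = 87ee4e9e
  after D1: wrote 2B at 0x15 = e79c
  after D2: wrote 8B at 0x0f = ee4e9e6e1104e487
  after D3: wrote 2B at 0x0b = ee4e
  after D4: wrote 2B at 0x12 = ee4e
query mem[0x14]=0x04, mem[0x12]=0xee, mem[0x18]=0x9c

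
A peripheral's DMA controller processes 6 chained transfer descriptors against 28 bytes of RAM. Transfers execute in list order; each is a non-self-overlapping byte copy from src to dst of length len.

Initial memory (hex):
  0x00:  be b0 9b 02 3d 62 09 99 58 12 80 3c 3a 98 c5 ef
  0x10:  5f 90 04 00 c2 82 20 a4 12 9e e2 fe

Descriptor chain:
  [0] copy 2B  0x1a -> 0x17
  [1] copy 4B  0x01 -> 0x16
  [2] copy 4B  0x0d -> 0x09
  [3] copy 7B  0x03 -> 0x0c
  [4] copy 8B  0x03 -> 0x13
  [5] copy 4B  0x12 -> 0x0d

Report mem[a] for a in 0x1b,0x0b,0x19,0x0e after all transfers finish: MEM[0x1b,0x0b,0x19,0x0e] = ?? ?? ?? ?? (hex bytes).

MEM[0x1b,0x0b,0x19,0x0e] = fe ef 98 02

#0 dst[0x17+2] := {0xe2,0xfe}
#1 dst[0x16+4] := {0xb0,0x9b,0x02,0x3d}
#2 dst[0x09+4] := {0x98,0xc5,0xef,0x5f}
#3 dst[0x0c+7] := {0x02,0x3d,0x62,0x09,0x99,0x58,0x98}
#4 dst[0x13+8] := {0x02,0x3d,0x62,0x09,0x99,0x58,0x98,0xc5}
#5 dst[0x0d+4] := {0x98,0x02,0x3d,0x62}
query mem[0x1b]=0xfe, mem[0x0b]=0xef, mem[0x19]=0x98, mem[0x0e]=0x02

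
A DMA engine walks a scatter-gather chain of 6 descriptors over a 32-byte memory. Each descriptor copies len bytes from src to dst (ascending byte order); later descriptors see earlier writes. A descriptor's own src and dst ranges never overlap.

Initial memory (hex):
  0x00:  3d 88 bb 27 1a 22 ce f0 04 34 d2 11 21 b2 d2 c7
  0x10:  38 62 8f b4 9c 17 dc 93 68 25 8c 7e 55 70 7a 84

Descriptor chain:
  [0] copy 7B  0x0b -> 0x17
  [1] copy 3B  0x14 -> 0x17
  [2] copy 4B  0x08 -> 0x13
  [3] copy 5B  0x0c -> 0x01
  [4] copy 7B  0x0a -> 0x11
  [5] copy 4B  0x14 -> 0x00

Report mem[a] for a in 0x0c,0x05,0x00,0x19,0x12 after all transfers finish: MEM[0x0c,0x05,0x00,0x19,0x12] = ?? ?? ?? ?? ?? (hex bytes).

MEM[0x0c,0x05,0x00,0x19,0x12] = 21 38 b2 dc 11

#0 dst[0x17+7] := {0x11,0x21,0xb2,0xd2,0xc7,0x38,0x62}
#1 dst[0x17+3] := {0x9c,0x17,0xdc}
#2 dst[0x13+4] := {0x04,0x34,0xd2,0x11}
#3 dst[0x01+5] := {0x21,0xb2,0xd2,0xc7,0x38}
#4 dst[0x11+7] := {0xd2,0x11,0x21,0xb2,0xd2,0xc7,0x38}
#5 dst[0x00+4] := {0xb2,0xd2,0xc7,0x38}
query mem[0x0c]=0x21, mem[0x05]=0x38, mem[0x00]=0xb2, mem[0x19]=0xdc, mem[0x12]=0x11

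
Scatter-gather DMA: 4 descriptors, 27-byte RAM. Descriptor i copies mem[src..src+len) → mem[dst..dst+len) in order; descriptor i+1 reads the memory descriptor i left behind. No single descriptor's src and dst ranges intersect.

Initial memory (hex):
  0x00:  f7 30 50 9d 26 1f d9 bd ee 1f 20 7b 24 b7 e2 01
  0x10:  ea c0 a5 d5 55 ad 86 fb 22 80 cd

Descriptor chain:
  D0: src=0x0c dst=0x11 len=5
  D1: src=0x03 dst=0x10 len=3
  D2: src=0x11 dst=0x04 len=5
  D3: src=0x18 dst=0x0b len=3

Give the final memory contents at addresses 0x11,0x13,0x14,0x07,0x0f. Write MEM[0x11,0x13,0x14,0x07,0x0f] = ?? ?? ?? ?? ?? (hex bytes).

MEM[0x11,0x13,0x14,0x07,0x0f] = 26 e2 01 01 01

  after D0: wrote 5B at 0x11 = 24b7e201ea
  after D1: wrote 3B at 0x10 = 9d261f
  after D2: wrote 5B at 0x04 = 261fe201ea
  after D3: wrote 3B at 0x0b = 2280cd
query mem[0x11]=0x26, mem[0x13]=0xe2, mem[0x14]=0x01, mem[0x07]=0x01, mem[0x0f]=0x01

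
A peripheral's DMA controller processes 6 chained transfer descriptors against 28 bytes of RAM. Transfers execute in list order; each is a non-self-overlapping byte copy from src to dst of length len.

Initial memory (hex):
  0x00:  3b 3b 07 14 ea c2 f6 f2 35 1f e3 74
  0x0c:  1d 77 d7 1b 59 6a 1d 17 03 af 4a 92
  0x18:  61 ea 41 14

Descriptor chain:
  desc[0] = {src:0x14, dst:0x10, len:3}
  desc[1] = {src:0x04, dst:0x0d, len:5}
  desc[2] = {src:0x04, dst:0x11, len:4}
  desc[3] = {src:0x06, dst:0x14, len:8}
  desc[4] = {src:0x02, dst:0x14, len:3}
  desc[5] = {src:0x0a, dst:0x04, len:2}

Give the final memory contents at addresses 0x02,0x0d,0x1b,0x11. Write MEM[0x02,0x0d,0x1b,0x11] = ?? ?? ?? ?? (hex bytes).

MEM[0x02,0x0d,0x1b,0x11] = 07 ea ea ea

[0] 0x14->0x10 len=3 : 03 af 4a
[1] 0x04->0x0d len=5 : ea c2 f6 f2 35
[2] 0x04->0x11 len=4 : ea c2 f6 f2
[3] 0x06->0x14 len=8 : f6 f2 35 1f e3 74 1d ea
[4] 0x02->0x14 len=3 : 07 14 ea
[5] 0x0a->0x04 len=2 : e3 74
query mem[0x02]=0x07, mem[0x0d]=0xea, mem[0x1b]=0xea, mem[0x11]=0xea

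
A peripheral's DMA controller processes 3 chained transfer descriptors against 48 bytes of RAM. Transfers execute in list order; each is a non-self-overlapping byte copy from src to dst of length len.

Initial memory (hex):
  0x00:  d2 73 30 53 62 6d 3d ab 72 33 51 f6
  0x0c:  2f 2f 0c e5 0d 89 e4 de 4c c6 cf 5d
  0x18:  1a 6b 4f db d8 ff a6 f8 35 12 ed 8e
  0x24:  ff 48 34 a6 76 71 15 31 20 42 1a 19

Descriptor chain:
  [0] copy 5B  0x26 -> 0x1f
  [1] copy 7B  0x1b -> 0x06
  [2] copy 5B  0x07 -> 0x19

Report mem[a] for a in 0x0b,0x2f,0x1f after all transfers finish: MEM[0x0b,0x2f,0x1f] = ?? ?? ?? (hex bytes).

MEM[0x0b,0x2f,0x1f] = a6 19 34

D0: mem[0x1f..0x23] <- [34 a6 76 71 15]
D1: mem[0x06..0x0c] <- [db d8 ff a6 34 a6 76]
D2: mem[0x19..0x1d] <- [d8 ff a6 34 a6]
query mem[0x0b]=0xa6, mem[0x2f]=0x19, mem[0x1f]=0x34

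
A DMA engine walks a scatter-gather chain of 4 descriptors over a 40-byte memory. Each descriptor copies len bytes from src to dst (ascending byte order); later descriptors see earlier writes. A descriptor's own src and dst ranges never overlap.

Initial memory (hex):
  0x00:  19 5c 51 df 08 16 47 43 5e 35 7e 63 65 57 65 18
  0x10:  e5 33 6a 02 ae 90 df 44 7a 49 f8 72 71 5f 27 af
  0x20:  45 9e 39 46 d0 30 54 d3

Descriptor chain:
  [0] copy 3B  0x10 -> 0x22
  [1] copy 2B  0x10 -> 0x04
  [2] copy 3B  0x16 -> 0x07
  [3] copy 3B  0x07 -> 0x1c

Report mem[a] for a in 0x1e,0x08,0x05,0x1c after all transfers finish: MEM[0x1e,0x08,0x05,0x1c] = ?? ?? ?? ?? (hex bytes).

D0: mem[0x22..0x24] <- [e5 33 6a]
D1: mem[0x04..0x05] <- [e5 33]
D2: mem[0x07..0x09] <- [df 44 7a]
D3: mem[0x1c..0x1e] <- [df 44 7a]
query mem[0x1e]=0x7a, mem[0x08]=0x44, mem[0x05]=0x33, mem[0x1c]=0xdf

MEM[0x1e,0x08,0x05,0x1c] = 7a 44 33 df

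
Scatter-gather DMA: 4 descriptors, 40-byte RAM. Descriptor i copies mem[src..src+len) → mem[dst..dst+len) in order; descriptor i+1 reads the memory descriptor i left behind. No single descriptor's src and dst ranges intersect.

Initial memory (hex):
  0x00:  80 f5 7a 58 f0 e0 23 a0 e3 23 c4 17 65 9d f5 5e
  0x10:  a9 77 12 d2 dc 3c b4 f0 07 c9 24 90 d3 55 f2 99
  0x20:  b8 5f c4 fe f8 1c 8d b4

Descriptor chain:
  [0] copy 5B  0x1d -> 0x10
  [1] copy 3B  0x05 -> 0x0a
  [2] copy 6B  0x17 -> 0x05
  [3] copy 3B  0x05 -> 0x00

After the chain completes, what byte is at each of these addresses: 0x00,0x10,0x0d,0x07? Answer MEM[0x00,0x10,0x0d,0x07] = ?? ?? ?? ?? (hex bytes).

MEM[0x00,0x10,0x0d,0x07] = f0 55 9d c9

D0: mem[0x10..0x14] <- [55 f2 99 b8 5f]
D1: mem[0x0a..0x0c] <- [e0 23 a0]
D2: mem[0x05..0x0a] <- [f0 07 c9 24 90 d3]
D3: mem[0x00..0x02] <- [f0 07 c9]
query mem[0x00]=0xf0, mem[0x10]=0x55, mem[0x0d]=0x9d, mem[0x07]=0xc9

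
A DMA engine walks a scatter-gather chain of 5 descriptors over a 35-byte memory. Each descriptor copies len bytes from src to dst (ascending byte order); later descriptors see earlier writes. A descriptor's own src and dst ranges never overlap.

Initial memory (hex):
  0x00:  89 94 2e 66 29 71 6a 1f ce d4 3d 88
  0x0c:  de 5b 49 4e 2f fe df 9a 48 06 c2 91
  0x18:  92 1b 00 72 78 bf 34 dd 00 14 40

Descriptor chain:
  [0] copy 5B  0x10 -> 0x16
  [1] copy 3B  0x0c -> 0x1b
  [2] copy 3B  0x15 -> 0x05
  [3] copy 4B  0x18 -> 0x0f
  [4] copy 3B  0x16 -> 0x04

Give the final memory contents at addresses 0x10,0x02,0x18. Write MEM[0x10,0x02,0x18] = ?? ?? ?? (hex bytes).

[0] 0x10->0x16 len=5 : 2f fe df 9a 48
[1] 0x0c->0x1b len=3 : de 5b 49
[2] 0x15->0x05 len=3 : 06 2f fe
[3] 0x18->0x0f len=4 : df 9a 48 de
[4] 0x16->0x04 len=3 : 2f fe df
query mem[0x10]=0x9a, mem[0x02]=0x2e, mem[0x18]=0xdf

MEM[0x10,0x02,0x18] = 9a 2e df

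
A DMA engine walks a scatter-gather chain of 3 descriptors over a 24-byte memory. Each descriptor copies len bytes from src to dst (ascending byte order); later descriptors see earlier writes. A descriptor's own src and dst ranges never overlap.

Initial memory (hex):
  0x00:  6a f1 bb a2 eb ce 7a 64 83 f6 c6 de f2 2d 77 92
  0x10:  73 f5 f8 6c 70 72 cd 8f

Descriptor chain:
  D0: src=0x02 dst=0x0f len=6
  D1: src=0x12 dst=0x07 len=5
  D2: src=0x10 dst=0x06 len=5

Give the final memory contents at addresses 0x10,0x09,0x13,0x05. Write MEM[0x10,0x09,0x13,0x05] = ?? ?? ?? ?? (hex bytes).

D0: mem[0x0f..0x14] <- [bb a2 eb ce 7a 64]
D1: mem[0x07..0x0b] <- [ce 7a 64 72 cd]
D2: mem[0x06..0x0a] <- [a2 eb ce 7a 64]
query mem[0x10]=0xa2, mem[0x09]=0x7a, mem[0x13]=0x7a, mem[0x05]=0xce

MEM[0x10,0x09,0x13,0x05] = a2 7a 7a ce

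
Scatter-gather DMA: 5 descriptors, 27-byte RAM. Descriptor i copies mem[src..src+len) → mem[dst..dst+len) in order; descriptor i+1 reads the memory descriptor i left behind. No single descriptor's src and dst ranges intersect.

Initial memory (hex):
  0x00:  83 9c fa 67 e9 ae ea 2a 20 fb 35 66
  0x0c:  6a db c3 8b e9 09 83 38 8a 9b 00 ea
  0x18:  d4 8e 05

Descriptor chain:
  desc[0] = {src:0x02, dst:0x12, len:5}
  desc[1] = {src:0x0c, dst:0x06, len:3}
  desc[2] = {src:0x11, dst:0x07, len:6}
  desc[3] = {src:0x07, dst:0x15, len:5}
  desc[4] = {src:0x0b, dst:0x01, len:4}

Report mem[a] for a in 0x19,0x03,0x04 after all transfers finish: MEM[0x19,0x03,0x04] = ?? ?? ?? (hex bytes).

#0 dst[0x12+5] := {0xfa,0x67,0xe9,0xae,0xea}
#1 dst[0x06+3] := {0x6a,0xdb,0xc3}
#2 dst[0x07+6] := {0x09,0xfa,0x67,0xe9,0xae,0xea}
#3 dst[0x15+5] := {0x09,0xfa,0x67,0xe9,0xae}
#4 dst[0x01+4] := {0xae,0xea,0xdb,0xc3}
query mem[0x19]=0xae, mem[0x03]=0xdb, mem[0x04]=0xc3

MEM[0x19,0x03,0x04] = ae db c3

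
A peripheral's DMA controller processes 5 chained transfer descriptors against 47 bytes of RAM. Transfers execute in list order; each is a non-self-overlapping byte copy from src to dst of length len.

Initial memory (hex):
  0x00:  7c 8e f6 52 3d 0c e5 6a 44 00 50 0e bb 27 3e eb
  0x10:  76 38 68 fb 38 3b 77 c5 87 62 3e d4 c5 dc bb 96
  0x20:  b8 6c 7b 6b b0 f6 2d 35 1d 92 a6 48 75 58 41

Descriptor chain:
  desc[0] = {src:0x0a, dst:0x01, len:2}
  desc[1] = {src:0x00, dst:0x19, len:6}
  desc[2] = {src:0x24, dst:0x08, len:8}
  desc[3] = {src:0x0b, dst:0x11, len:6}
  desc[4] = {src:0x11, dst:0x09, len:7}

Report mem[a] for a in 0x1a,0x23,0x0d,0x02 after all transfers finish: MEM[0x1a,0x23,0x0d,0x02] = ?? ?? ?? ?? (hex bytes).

[0] 0x0a->0x01 len=2 : 50 0e
[1] 0x00->0x19 len=6 : 7c 50 0e 52 3d 0c
[2] 0x24->0x08 len=8 : b0 f6 2d 35 1d 92 a6 48
[3] 0x0b->0x11 len=6 : 35 1d 92 a6 48 76
[4] 0x11->0x09 len=7 : 35 1d 92 a6 48 76 c5
query mem[0x1a]=0x50, mem[0x23]=0x6b, mem[0x0d]=0x48, mem[0x02]=0x0e

MEM[0x1a,0x23,0x0d,0x02] = 50 6b 48 0e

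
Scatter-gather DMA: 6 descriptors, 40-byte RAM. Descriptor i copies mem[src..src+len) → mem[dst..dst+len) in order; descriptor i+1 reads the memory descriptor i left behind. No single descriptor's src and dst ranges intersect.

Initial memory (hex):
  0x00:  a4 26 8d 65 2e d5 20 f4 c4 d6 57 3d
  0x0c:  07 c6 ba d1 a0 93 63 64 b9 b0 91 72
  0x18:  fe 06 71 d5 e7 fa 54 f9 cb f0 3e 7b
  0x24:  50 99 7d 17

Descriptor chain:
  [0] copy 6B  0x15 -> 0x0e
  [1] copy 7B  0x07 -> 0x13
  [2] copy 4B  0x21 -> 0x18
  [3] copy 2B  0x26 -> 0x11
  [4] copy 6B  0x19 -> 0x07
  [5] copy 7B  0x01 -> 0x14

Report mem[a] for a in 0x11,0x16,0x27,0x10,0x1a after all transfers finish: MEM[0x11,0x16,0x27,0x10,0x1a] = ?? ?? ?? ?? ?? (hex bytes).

#0 dst[0x0e+6] := {0xb0,0x91,0x72,0xfe,0x06,0x71}
#1 dst[0x13+7] := {0xf4,0xc4,0xd6,0x57,0x3d,0x07,0xc6}
#2 dst[0x18+4] := {0xf0,0x3e,0x7b,0x50}
#3 dst[0x11+2] := {0x7d,0x17}
#4 dst[0x07+6] := {0x3e,0x7b,0x50,0xe7,0xfa,0x54}
#5 dst[0x14+7] := {0x26,0x8d,0x65,0x2e,0xd5,0x20,0x3e}
query mem[0x11]=0x7d, mem[0x16]=0x65, mem[0x27]=0x17, mem[0x10]=0x72, mem[0x1a]=0x3e

MEM[0x11,0x16,0x27,0x10,0x1a] = 7d 65 17 72 3e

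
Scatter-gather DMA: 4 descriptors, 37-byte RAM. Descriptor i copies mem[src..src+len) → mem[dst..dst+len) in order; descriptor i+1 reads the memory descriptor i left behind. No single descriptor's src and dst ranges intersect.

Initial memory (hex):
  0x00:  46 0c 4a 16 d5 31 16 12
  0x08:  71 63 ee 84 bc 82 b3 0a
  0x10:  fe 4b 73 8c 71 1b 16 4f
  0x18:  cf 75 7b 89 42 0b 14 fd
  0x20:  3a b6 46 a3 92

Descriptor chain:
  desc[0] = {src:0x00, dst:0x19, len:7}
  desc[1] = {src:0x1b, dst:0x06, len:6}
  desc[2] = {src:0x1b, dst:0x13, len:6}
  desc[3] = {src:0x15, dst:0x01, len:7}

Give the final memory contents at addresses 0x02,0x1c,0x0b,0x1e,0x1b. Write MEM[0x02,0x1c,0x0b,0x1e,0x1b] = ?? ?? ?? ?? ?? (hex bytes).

MEM[0x02,0x1c,0x0b,0x1e,0x1b] = 31 16 3a 31 4a

  after D0: wrote 7B at 0x19 = 460c4a16d53116
  after D1: wrote 6B at 0x06 = 4a16d531163a
  after D2: wrote 6B at 0x13 = 4a16d531163a
  after D3: wrote 7B at 0x01 = d531163a460c4a
query mem[0x02]=0x31, mem[0x1c]=0x16, mem[0x0b]=0x3a, mem[0x1e]=0x31, mem[0x1b]=0x4a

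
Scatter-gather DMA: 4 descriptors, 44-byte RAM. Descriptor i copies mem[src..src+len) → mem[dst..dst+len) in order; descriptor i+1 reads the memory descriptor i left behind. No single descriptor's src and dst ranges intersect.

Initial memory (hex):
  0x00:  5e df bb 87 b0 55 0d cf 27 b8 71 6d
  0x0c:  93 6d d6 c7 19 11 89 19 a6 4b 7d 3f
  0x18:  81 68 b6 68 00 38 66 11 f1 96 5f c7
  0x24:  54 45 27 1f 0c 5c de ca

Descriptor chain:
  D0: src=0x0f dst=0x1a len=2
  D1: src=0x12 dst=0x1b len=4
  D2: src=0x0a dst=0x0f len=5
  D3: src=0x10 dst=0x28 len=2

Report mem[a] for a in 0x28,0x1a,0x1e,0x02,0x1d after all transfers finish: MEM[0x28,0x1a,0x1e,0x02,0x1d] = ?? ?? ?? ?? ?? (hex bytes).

MEM[0x28,0x1a,0x1e,0x02,0x1d] = 6d c7 4b bb a6

D0: mem[0x1a..0x1b] <- [c7 19]
D1: mem[0x1b..0x1e] <- [89 19 a6 4b]
D2: mem[0x0f..0x13] <- [71 6d 93 6d d6]
D3: mem[0x28..0x29] <- [6d 93]
query mem[0x28]=0x6d, mem[0x1a]=0xc7, mem[0x1e]=0x4b, mem[0x02]=0xbb, mem[0x1d]=0xa6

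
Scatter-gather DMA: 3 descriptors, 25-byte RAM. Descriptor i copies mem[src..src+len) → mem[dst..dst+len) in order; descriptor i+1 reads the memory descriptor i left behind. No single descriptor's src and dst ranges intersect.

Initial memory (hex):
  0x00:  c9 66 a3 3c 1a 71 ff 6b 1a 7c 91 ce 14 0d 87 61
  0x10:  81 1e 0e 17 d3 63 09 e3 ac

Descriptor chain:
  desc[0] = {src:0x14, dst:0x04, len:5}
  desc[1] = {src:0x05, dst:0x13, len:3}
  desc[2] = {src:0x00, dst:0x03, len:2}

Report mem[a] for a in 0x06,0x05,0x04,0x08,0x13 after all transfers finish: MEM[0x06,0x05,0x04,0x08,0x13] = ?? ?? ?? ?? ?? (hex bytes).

[0] 0x14->0x04 len=5 : d3 63 09 e3 ac
[1] 0x05->0x13 len=3 : 63 09 e3
[2] 0x00->0x03 len=2 : c9 66
query mem[0x06]=0x09, mem[0x05]=0x63, mem[0x04]=0x66, mem[0x08]=0xac, mem[0x13]=0x63

MEM[0x06,0x05,0x04,0x08,0x13] = 09 63 66 ac 63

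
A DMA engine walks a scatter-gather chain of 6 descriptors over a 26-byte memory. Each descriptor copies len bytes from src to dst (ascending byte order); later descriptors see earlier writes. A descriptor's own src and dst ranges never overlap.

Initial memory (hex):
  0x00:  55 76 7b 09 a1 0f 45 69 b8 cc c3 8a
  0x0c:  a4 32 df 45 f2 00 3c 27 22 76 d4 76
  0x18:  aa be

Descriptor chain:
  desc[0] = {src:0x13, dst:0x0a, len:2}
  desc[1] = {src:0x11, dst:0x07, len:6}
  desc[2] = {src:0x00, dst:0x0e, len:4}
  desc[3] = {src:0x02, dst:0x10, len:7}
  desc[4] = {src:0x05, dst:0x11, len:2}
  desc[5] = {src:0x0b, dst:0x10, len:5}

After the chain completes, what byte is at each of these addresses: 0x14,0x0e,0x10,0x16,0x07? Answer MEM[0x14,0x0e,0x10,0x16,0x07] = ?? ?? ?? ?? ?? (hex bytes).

  after D0: wrote 2B at 0x0a = 2722
  after D1: wrote 6B at 0x07 = 003c272276d4
  after D2: wrote 4B at 0x0e = 55767b09
  after D3: wrote 7B at 0x10 = 7b09a10f45003c
  after D4: wrote 2B at 0x11 = 0f45
  after D5: wrote 5B at 0x10 = 76d4325576
query mem[0x14]=0x76, mem[0x0e]=0x55, mem[0x10]=0x76, mem[0x16]=0x3c, mem[0x07]=0x00

MEM[0x14,0x0e,0x10,0x16,0x07] = 76 55 76 3c 00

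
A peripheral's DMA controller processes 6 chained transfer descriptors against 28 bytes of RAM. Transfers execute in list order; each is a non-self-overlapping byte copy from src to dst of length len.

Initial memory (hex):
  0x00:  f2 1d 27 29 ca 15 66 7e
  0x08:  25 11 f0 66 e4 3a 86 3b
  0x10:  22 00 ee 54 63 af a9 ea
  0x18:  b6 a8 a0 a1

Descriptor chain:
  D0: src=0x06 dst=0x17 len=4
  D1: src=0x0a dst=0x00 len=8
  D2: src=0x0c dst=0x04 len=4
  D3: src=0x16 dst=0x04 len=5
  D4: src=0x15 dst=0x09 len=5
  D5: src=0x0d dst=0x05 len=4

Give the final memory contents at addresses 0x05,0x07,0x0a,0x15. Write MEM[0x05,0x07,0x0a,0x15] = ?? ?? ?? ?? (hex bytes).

MEM[0x05,0x07,0x0a,0x15] = 25 3b a9 af

  after D0: wrote 4B at 0x17 = 667e2511
  after D1: wrote 8B at 0x00 = f066e43a863b2200
  after D2: wrote 4B at 0x04 = e43a863b
  after D3: wrote 5B at 0x04 = a9667e2511
  after D4: wrote 5B at 0x09 = afa9667e25
  after D5: wrote 4B at 0x05 = 25863b22
query mem[0x05]=0x25, mem[0x07]=0x3b, mem[0x0a]=0xa9, mem[0x15]=0xaf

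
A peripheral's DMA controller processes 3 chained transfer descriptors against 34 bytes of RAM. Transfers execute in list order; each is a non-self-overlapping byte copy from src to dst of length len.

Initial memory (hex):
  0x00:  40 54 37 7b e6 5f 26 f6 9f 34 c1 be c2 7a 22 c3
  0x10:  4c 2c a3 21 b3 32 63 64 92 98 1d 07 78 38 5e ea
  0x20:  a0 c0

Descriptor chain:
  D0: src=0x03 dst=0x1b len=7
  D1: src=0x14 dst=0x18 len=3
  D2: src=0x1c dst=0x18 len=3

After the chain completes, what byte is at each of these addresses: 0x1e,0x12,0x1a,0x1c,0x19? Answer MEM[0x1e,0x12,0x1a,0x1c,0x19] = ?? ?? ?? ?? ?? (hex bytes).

D0: mem[0x1b..0x21] <- [7b e6 5f 26 f6 9f 34]
D1: mem[0x18..0x1a] <- [b3 32 63]
D2: mem[0x18..0x1a] <- [e6 5f 26]
query mem[0x1e]=0x26, mem[0x12]=0xa3, mem[0x1a]=0x26, mem[0x1c]=0xe6, mem[0x19]=0x5f

MEM[0x1e,0x12,0x1a,0x1c,0x19] = 26 a3 26 e6 5f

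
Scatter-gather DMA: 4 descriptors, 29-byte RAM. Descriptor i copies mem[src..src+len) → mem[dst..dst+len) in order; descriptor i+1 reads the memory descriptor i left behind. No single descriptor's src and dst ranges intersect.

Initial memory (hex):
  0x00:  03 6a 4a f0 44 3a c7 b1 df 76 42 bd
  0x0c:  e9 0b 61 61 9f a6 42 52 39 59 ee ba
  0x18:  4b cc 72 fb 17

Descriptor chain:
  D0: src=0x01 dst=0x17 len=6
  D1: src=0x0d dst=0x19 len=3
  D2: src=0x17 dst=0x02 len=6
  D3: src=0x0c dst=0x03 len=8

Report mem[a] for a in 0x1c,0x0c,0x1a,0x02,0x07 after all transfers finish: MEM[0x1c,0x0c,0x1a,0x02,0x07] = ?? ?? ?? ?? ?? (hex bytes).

D0: mem[0x17..0x1c] <- [6a 4a f0 44 3a c7]
D1: mem[0x19..0x1b] <- [0b 61 61]
D2: mem[0x02..0x07] <- [6a 4a 0b 61 61 c7]
D3: mem[0x03..0x0a] <- [e9 0b 61 61 9f a6 42 52]
query mem[0x1c]=0xc7, mem[0x0c]=0xe9, mem[0x1a]=0x61, mem[0x02]=0x6a, mem[0x07]=0x9f

MEM[0x1c,0x0c,0x1a,0x02,0x07] = c7 e9 61 6a 9f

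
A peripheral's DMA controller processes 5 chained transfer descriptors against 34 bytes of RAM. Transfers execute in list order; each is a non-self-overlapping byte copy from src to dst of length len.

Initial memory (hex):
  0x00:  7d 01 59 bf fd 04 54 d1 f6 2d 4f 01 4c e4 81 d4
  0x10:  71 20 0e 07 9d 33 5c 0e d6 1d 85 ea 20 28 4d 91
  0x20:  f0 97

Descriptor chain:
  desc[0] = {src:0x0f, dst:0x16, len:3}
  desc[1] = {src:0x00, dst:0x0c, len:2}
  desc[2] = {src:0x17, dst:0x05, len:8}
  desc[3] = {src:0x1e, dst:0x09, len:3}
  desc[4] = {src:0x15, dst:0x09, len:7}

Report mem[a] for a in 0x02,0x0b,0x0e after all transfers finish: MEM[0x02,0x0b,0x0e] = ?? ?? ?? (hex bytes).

MEM[0x02,0x0b,0x0e] = 59 71 85

#0 dst[0x16+3] := {0xd4,0x71,0x20}
#1 dst[0x0c+2] := {0x7d,0x01}
#2 dst[0x05+8] := {0x71,0x20,0x1d,0x85,0xea,0x20,0x28,0x4d}
#3 dst[0x09+3] := {0x4d,0x91,0xf0}
#4 dst[0x09+7] := {0x33,0xd4,0x71,0x20,0x1d,0x85,0xea}
query mem[0x02]=0x59, mem[0x0b]=0x71, mem[0x0e]=0x85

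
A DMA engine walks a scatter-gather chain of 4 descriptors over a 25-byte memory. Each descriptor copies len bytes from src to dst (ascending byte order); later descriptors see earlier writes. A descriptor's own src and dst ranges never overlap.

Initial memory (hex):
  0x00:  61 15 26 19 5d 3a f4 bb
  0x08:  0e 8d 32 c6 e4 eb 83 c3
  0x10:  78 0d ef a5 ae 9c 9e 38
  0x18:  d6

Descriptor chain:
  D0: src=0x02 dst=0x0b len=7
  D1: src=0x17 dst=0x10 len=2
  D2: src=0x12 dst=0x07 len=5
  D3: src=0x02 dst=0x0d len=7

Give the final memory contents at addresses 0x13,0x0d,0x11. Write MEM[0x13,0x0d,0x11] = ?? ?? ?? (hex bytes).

#0 dst[0x0b+7] := {0x26,0x19,0x5d,0x3a,0xf4,0xbb,0x0e}
#1 dst[0x10+2] := {0x38,0xd6}
#2 dst[0x07+5] := {0xef,0xa5,0xae,0x9c,0x9e}
#3 dst[0x0d+7] := {0x26,0x19,0x5d,0x3a,0xf4,0xef,0xa5}
query mem[0x13]=0xa5, mem[0x0d]=0x26, mem[0x11]=0xf4

MEM[0x13,0x0d,0x11] = a5 26 f4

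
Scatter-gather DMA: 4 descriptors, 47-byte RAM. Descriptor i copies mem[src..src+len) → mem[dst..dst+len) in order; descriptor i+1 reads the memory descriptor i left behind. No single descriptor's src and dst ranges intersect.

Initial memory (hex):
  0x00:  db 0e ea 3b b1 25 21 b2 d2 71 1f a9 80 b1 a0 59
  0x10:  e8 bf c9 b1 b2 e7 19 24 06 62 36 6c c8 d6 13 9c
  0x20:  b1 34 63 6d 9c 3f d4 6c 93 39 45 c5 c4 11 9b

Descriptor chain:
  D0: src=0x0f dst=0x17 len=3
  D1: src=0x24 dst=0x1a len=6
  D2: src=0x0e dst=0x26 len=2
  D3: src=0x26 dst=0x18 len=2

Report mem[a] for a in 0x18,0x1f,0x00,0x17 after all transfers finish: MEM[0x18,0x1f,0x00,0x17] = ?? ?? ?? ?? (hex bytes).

MEM[0x18,0x1f,0x00,0x17] = a0 39 db 59

#0 dst[0x17+3] := {0x59,0xe8,0xbf}
#1 dst[0x1a+6] := {0x9c,0x3f,0xd4,0x6c,0x93,0x39}
#2 dst[0x26+2] := {0xa0,0x59}
#3 dst[0x18+2] := {0xa0,0x59}
query mem[0x18]=0xa0, mem[0x1f]=0x39, mem[0x00]=0xdb, mem[0x17]=0x59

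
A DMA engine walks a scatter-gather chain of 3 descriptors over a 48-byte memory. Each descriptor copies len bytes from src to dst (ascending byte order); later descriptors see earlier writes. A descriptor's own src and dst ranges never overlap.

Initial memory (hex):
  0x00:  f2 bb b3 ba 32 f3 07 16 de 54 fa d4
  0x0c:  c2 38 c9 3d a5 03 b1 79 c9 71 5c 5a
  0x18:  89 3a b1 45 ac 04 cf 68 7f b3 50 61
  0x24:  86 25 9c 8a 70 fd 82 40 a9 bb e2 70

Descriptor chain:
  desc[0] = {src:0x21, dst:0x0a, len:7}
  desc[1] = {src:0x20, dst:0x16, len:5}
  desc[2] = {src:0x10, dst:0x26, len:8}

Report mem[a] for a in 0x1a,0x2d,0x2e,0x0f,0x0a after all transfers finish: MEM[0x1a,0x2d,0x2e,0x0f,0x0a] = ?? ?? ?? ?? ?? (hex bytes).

[0] 0x21->0x0a len=7 : b3 50 61 86 25 9c 8a
[1] 0x20->0x16 len=5 : 7f b3 50 61 86
[2] 0x10->0x26 len=8 : 8a 03 b1 79 c9 71 7f b3
query mem[0x1a]=0x86, mem[0x2d]=0xb3, mem[0x2e]=0xe2, mem[0x0f]=0x9c, mem[0x0a]=0xb3

MEM[0x1a,0x2d,0x2e,0x0f,0x0a] = 86 b3 e2 9c b3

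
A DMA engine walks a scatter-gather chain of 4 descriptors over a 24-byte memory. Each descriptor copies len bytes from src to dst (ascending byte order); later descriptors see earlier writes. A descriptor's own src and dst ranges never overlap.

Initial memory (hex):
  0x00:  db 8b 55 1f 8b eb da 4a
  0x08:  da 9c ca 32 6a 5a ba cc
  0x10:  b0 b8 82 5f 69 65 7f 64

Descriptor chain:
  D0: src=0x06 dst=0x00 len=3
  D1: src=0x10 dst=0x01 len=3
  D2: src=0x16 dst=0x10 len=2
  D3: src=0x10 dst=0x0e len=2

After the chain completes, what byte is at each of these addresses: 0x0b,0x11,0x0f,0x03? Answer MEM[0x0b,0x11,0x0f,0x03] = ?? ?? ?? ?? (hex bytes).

MEM[0x0b,0x11,0x0f,0x03] = 32 64 64 82

D0: mem[0x00..0x02] <- [da 4a da]
D1: mem[0x01..0x03] <- [b0 b8 82]
D2: mem[0x10..0x11] <- [7f 64]
D3: mem[0x0e..0x0f] <- [7f 64]
query mem[0x0b]=0x32, mem[0x11]=0x64, mem[0x0f]=0x64, mem[0x03]=0x82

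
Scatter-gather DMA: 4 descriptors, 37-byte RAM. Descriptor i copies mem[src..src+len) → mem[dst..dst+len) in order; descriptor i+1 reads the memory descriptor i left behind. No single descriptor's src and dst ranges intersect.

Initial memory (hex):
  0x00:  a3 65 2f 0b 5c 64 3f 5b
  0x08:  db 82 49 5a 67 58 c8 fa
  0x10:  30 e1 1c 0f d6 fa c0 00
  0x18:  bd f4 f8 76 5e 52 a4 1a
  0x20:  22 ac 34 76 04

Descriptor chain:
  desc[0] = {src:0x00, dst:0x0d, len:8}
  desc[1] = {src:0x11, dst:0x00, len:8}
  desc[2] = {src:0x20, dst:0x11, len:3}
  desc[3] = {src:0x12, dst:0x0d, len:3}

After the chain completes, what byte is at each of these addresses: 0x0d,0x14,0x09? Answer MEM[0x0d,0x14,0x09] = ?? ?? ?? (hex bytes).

[0] 0x00->0x0d len=8 : a3 65 2f 0b 5c 64 3f 5b
[1] 0x11->0x00 len=8 : 5c 64 3f 5b fa c0 00 bd
[2] 0x20->0x11 len=3 : 22 ac 34
[3] 0x12->0x0d len=3 : ac 34 5b
query mem[0x0d]=0xac, mem[0x14]=0x5b, mem[0x09]=0x82

MEM[0x0d,0x14,0x09] = ac 5b 82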